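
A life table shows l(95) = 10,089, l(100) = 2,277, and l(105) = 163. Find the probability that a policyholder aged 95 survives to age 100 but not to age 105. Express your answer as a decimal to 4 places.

0.2095

This is the probability of reaching 100 but not 105, conditional on being alive at 95: (l(100) − l(105)) / l(95).
= (2,277 − 163) / 10,089 = 2,114 / 10,089 = 0.209535.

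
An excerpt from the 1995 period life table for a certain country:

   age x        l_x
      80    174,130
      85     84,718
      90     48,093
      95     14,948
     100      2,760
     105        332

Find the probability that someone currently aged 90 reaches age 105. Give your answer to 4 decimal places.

We want 15p90 = l_105/l_90.
The conditional survival probability is l_105/l_90 = 332/48,093 = 0.006903.

0.0069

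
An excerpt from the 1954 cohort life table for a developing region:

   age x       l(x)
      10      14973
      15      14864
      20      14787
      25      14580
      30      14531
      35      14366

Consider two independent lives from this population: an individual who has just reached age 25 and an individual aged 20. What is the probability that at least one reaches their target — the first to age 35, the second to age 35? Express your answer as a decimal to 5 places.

p₁ = l(35)/l(25) = 14366/14580 = 0.985322; p₂ = l(35)/l(20) = 14366/14787 = 0.971529.
P(at least one) = 1 − (1−p₁)(1−p₂) = 1 − 0.014678 × 0.028471 = 0.999582.

0.99958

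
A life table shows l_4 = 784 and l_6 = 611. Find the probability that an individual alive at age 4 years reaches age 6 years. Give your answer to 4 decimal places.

The conditional survival probability is l_6/l_4 = 611/784 = 0.779337.

0.7793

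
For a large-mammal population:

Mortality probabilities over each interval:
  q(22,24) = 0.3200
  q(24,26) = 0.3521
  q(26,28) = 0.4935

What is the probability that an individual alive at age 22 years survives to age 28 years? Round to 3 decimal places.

0.223

Survival from 22 to 28 is the product of surviving each interval: (1 − 0.3200) × (1 − 0.3521) × (1 − 0.4935).
= 0.6800 × 0.6479 × 0.5065 = 0.223150.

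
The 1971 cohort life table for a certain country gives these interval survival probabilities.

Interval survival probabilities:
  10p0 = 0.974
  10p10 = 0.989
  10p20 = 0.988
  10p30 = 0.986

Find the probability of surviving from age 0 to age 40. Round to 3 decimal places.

0.938

40p0 = 0.974 × 0.989 × 0.988 × 0.986.
= 0.938402.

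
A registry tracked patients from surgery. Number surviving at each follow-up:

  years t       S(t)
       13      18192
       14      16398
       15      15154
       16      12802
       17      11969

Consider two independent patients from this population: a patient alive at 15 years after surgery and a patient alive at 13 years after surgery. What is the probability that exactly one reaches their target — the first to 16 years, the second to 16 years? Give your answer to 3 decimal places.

p₁ = S(16)/S(15) = 12802/15154 = 0.844793; p₂ = S(16)/S(13) = 12802/18192 = 0.703716.
P(exactly one) = p₁(1−p₂) + (1−p₁)p₂ = 0.250299 + 0.109222 = 0.359520.

0.360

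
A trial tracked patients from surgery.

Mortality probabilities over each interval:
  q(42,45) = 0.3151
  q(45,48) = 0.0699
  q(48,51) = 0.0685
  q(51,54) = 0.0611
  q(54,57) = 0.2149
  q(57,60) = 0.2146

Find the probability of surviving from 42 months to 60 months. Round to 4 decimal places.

Survival from 42 to 60 is the product of surviving each interval: (1 − 0.3151) × (1 − 0.0699) × (1 − 0.0685) × (1 − 0.0611) × (1 − 0.2149) × (1 − 0.2146).
= 0.6849 × 0.9301 × 0.9315 × 0.9389 × 0.7851 × 0.7854 = 0.343538.

0.3435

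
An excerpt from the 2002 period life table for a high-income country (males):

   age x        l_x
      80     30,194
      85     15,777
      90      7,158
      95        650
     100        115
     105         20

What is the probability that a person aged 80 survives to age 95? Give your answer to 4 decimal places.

0.0215

We want 15p80 = l_95/l_80.
The conditional survival probability is l_95/l_80 = 650/30,194 = 0.021527.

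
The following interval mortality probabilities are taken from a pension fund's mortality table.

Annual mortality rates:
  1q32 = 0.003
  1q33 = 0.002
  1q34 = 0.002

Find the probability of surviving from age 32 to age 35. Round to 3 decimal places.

0.993

The overall survival probability is (1 − 0.003) × (1 − 0.002) × (1 − 0.002).
= 0.997 × 0.998 × 0.998 = 0.993016.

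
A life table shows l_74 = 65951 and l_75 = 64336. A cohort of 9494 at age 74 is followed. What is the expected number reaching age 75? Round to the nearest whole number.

The relevant probability is 64336/65951 = 0.975512.
Expected number = 9494 × 0.975512 = 9262.

9262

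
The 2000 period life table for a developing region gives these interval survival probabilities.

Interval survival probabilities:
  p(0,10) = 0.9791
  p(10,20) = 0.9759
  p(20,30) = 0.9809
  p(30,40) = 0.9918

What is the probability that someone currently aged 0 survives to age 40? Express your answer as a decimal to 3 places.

Chaining the interval survival probabilities: 0.9791 × 0.9759 × 0.9809 × 0.9918.
= 0.929568.

0.930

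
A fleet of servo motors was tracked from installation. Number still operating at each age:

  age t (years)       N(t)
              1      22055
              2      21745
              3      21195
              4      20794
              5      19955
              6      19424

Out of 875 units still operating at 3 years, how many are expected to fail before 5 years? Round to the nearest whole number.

51

The relevant probability is 1 − 19955/21195 = 0.058504.
Expected number = 875 × 0.058504 = 51.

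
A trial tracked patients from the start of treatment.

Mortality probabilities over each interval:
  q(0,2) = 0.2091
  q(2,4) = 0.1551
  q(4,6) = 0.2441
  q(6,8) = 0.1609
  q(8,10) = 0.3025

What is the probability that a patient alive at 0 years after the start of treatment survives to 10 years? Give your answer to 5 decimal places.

Chaining the interval survival probabilities: (1 − 0.2091) × (1 − 0.1551) × (1 − 0.2441) × (1 − 0.1609) × (1 − 0.3025).
= 0.7909 × 0.8449 × 0.7559 × 0.8391 × 0.6975 = 0.295630.

0.29563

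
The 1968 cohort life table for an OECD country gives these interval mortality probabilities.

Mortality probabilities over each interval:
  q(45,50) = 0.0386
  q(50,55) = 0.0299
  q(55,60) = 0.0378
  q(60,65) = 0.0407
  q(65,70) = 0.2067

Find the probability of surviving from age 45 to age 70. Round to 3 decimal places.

0.683

P(survive 45→70) = (1 − 0.0386) × (1 − 0.0299) × (1 − 0.0378) × (1 − 0.0407) × (1 − 0.2067).
= 0.9614 × 0.9701 × 0.9622 × 0.9593 × 0.7933 = 0.682933.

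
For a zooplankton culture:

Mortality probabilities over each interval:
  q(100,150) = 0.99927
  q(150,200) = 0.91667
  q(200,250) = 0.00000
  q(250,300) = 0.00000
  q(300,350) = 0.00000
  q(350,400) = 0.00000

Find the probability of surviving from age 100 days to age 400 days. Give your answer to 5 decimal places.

Chaining the interval survival probabilities: (1 − 0.99927) × (1 − 0.91667) × (1 − 0.00000) × (1 − 0.00000) × (1 − 0.00000) × (1 − 0.00000).
= 0.00073 × 0.08333 × 1.00000 × 1.00000 × 1.00000 × 1.00000 = 0.000061.

0.00006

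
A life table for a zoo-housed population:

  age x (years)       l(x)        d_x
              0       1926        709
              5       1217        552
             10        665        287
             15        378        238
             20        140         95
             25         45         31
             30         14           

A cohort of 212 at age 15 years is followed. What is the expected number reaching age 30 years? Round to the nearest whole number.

8

The relevant probability is 14/378 = 0.037037.
Expected number = 212 × 0.037037 = 8.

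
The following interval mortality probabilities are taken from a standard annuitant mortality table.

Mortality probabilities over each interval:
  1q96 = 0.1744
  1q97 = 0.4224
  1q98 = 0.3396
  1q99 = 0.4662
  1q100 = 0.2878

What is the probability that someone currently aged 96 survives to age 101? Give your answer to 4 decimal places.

0.1197

5p96 = (1 − 0.1744) × (1 − 0.4224) × (1 − 0.3396) × (1 − 0.4662) × (1 − 0.2878).
= 0.8256 × 0.5776 × 0.6604 × 0.5338 × 0.7122 = 0.119725.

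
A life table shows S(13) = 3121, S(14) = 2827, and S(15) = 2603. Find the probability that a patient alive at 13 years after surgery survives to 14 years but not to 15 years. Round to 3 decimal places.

0.072

This is the probability of reaching 14 but not 15, conditional on being alive at 13: (S(14) − S(15)) / S(13).
= (2827 − 2603) / 3121 = 224 / 3121 = 0.071772.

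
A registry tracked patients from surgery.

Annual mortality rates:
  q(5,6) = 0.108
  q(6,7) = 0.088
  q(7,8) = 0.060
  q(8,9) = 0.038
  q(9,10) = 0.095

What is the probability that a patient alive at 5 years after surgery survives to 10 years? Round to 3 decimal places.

0.666

P(survive 5→10) = (1 − 0.108) × (1 − 0.088) × (1 − 0.060) × (1 − 0.038) × (1 − 0.095).
= 0.892 × 0.912 × 0.940 × 0.962 × 0.905 = 0.665750.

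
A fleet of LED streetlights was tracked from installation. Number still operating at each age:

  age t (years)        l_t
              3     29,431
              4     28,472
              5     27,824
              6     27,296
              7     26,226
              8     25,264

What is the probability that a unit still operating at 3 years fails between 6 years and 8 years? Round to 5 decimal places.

This is the probability of reaching 6 but not 8, conditional on being operational at 3: (l_6 − l_8) / l_3.
= (27,296 − 25,264) / 29,431 = 2,032 / 29,431 = 0.069043.

0.06904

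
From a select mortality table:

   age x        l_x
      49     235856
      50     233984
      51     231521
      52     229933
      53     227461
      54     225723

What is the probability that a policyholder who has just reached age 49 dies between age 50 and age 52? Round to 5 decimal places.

0.01718

We want 1|2q49 = (l_50 − l_52)/l_49.
This is the probability of reaching 50 but not 52, conditional on being alive at 49: (l_50 − l_52) / l_49.
= (233984 − 229933) / 235856 = 4051 / 235856 = 0.017176.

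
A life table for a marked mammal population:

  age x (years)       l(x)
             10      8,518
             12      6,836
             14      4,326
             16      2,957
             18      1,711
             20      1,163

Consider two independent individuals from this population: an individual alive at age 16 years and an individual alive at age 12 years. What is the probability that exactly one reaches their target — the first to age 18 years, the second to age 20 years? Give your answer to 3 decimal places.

p₁ = l(18)/l(16) = 1,711/2,957 = 0.578627; p₂ = l(20)/l(12) = 1,163/6,836 = 0.170129.
P(exactly one) = p₁(1−p₂) + (1−p₁)p₂ = 0.480186 + 0.071688 = 0.551874.

0.552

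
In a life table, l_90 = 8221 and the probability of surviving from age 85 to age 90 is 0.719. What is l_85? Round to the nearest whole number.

l_85 = l_90 / p = 8221 / 0.719 = 11434.

11434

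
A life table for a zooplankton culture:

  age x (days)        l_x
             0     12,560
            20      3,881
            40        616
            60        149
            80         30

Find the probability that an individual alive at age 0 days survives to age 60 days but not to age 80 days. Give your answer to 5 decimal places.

This is the probability of reaching 60 but not 80, conditional on being alive at 0: (l_60 − l_80) / l_0.
= (149 − 30) / 12,560 = 119 / 12,560 = 0.009475.

0.00947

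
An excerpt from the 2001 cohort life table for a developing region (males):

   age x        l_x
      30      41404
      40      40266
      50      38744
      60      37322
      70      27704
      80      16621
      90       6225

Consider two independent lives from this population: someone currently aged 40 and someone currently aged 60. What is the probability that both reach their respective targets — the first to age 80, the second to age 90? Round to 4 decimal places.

p₁ = l_80/l_40 = 16621/40266 = 0.412780; p₂ = l_90/l_60 = 6225/37322 = 0.166792.
P(both) = p₁ × p₂ = 0.412780 × 0.166792 = 0.068848.

0.0688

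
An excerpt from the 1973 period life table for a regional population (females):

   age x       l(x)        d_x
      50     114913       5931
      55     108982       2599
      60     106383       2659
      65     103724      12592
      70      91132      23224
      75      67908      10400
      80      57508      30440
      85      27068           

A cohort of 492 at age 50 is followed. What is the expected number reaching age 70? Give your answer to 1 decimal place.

The relevant probability is 91132/114913 = 0.793052.
Expected number = 492 × 0.793052 = 390.2.

390.2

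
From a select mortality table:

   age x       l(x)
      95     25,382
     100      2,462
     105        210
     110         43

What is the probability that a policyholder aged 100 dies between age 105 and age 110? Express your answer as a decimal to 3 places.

This is the probability of reaching 105 but not 110, conditional on being alive at 100: (l(105) − l(110)) / l(100).
= (210 − 43) / 2,462 = 167 / 2,462 = 0.067831.

0.068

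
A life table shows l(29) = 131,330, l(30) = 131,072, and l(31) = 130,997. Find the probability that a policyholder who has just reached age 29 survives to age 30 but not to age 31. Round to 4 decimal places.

This is the probability of reaching 30 but not 31, conditional on being alive at 29: (l(30) − l(31)) / l(29).
= (131,072 − 130,997) / 131,330 = 75 / 131,330 = 0.000571.

0.0006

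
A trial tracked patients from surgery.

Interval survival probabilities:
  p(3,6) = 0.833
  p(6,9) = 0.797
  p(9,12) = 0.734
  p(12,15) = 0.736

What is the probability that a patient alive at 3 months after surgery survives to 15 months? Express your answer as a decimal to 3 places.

Chaining the interval survival probabilities: 0.833 × 0.797 × 0.734 × 0.736.
= 0.358655.

0.359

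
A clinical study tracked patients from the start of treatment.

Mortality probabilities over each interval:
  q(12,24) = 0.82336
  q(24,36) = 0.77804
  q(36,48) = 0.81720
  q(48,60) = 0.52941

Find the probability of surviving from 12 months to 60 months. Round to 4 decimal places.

Chaining the interval survival probabilities: (1 − 0.82336) × (1 − 0.77804) × (1 − 0.81720) × (1 − 0.52941).
= 0.17664 × 0.22196 × 0.18280 × 0.47059 = 0.003373.

0.0034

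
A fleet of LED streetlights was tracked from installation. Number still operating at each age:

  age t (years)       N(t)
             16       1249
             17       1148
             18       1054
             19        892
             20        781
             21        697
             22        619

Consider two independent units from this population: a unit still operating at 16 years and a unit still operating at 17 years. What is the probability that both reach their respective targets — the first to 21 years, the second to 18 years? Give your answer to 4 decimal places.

p₁ = N(21)/N(16) = 697/1249 = 0.558046; p₂ = N(18)/N(17) = 1054/1148 = 0.918118.
P(both) = p₁ × p₂ = 0.558046 × 0.918118 = 0.512352.

0.5124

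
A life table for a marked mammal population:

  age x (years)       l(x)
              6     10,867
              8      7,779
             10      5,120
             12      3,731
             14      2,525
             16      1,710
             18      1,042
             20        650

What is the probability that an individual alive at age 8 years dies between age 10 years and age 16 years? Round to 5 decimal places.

This is the probability of reaching 10 but not 16, conditional on being alive at 8: (l(10) − l(16)) / l(8).
= (5,120 − 1,710) / 7,779 = 3,410 / 7,779 = 0.438360.

0.43836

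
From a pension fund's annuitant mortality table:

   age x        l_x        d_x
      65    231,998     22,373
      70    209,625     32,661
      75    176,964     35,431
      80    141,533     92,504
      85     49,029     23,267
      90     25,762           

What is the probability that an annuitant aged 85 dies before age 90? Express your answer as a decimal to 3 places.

0.475

P(die before 90 | alive at 85) = 1 − l_90/l_85 = 1 − 25,762/49,029 = (23,267)/49,029 = 0.474556.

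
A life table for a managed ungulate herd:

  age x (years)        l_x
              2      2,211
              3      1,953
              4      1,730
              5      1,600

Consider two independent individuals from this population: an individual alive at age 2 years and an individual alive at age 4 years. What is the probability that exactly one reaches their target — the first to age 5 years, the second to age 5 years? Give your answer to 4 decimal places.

0.3100

p₁ = l_5/l_2 = 1,600/2,211 = 0.723654; p₂ = l_5/l_4 = 1,600/1,730 = 0.924855.
P(exactly one) = p₁(1−p₂) + (1−p₁)p₂ = 0.054379 + 0.255580 = 0.309959.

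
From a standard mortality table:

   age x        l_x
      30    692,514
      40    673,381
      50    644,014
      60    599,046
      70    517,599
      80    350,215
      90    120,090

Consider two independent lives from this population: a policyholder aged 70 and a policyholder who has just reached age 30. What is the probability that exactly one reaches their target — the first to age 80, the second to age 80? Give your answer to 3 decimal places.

0.498

p₁ = l_80/l_70 = 350,215/517,599 = 0.676615; p₂ = l_80/l_30 = 350,215/692,514 = 0.505715.
P(exactly one) = p₁(1−p₂) + (1−p₁)p₂ = 0.334441 + 0.163541 = 0.497981.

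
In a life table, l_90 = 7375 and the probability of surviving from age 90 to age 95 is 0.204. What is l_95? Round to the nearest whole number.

l_95 = l_90 × p = 7375 × 0.204 = 1505.

1505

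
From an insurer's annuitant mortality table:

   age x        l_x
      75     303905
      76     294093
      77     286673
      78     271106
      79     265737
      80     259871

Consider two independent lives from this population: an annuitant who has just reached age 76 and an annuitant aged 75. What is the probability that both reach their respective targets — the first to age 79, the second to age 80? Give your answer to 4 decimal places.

0.7727

p₁ = l_79/l_76 = 265737/294093 = 0.903582; p₂ = l_80/l_75 = 259871/303905 = 0.855106.
P(both) = p₁ × p₂ = 0.903582 × 0.855106 = 0.772658.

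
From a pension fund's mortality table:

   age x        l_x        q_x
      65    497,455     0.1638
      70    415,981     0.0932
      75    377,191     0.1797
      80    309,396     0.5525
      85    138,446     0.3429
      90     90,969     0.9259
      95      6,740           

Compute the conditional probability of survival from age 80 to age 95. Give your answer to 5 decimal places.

We want 15p80 = l_95/l_80.
The conditional survival probability is l_95/l_80 = 6,740/309,396 = 0.021784.

0.02178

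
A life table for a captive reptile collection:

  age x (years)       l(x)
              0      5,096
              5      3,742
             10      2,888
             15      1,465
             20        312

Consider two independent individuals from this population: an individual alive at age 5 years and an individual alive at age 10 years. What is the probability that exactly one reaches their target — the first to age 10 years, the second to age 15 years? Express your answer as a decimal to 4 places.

0.4960

p₁ = l(10)/l(5) = 2,888/3,742 = 0.771780; p₂ = l(15)/l(10) = 1,465/2,888 = 0.507271.
P(exactly one) = p₁(1−p₂) + (1−p₁)p₂ = 0.380278 + 0.115769 = 0.496048.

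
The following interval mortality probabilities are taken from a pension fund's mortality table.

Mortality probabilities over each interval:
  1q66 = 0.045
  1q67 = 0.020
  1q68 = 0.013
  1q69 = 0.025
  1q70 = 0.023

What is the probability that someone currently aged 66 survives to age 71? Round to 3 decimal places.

0.880

Survival from 66 to 71 is the product of surviving each interval: (1 − 0.045) × (1 − 0.020) × (1 − 0.013) × (1 − 0.025) × (1 − 0.023).
= 0.955 × 0.980 × 0.987 × 0.975 × 0.977 = 0.879925.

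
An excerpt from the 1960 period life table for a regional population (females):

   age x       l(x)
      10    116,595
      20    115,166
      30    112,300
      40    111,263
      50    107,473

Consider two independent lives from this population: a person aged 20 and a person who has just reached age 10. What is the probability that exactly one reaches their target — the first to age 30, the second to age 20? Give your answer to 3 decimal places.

0.037

p₁ = l(30)/l(20) = 112,300/115,166 = 0.975114; p₂ = l(20)/l(10) = 115,166/116,595 = 0.987744.
P(exactly one) = p₁(1−p₂) + (1−p₁)p₂ = 0.011951 + 0.024581 = 0.036532.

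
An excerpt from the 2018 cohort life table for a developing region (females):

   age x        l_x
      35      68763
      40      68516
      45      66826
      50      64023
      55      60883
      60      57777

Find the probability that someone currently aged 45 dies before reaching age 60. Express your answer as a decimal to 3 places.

P(die before 60 | alive at 45) = 1 − l_60/l_45 = 1 − 57777/66826 = (9049)/66826 = 0.135411.

0.135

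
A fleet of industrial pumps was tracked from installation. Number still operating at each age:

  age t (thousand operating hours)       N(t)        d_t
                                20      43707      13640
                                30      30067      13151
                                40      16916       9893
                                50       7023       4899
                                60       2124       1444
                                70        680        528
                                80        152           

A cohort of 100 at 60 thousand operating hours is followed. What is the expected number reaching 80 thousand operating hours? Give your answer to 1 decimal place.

The relevant probability is 152/2124 = 0.071563.
Expected number = 100 × 0.071563 = 7.2.

7.2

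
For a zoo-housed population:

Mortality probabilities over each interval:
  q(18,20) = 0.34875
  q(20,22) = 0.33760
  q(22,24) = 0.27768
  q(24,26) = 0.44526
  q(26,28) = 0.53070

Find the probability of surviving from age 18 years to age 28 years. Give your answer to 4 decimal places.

The overall survival probability is (1 − 0.34875) × (1 − 0.33760) × (1 − 0.27768) × (1 − 0.44526) × (1 − 0.53070).
= 0.65125 × 0.66240 × 0.72232 × 0.55474 × 0.46930 = 0.081122.

0.0811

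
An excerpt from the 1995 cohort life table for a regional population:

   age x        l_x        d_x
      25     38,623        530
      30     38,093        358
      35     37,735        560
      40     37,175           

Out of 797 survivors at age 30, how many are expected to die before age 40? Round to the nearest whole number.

19

The relevant probability is 1 − 37,175/38,093 = 0.024099.
Expected number = 797 × 0.024099 = 19.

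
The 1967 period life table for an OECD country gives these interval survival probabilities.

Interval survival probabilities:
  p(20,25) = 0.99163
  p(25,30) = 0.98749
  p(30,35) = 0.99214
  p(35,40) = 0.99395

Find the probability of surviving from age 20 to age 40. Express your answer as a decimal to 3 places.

0.966

P(survive 20→40) = 0.99163 × 0.98749 × 0.99214 × 0.99395.
= 0.965650.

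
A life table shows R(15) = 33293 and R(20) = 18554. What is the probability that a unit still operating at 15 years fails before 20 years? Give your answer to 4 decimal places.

P(fail before 20 | operational at 15) = 1 − R(20)/R(15) = 1 − 18554/33293 = (14739)/33293 = 0.442706.

0.4427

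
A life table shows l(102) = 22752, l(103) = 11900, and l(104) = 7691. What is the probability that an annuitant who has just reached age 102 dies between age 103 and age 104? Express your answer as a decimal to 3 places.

This is the probability of reaching 103 but not 104, conditional on being alive at 102: (l(103) − l(104)) / l(102).
= (11900 − 7691) / 22752 = 4209 / 22752 = 0.184995.

0.185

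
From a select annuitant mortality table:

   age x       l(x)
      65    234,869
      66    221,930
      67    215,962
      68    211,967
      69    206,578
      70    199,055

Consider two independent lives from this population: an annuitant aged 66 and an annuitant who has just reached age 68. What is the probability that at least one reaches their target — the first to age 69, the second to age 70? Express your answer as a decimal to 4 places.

0.9958

p₁ = l(69)/l(66) = 206,578/221,930 = 0.930825; p₂ = l(70)/l(68) = 199,055/211,967 = 0.939085.
P(at least one) = 1 − (1−p₁)(1−p₂) = 1 − 0.069175 × 0.060915 = 0.995786.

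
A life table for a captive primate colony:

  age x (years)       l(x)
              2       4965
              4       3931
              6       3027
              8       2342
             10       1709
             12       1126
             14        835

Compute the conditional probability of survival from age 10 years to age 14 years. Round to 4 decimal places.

0.4886

The conditional survival probability is l(14)/l(10) = 835/1709 = 0.488590.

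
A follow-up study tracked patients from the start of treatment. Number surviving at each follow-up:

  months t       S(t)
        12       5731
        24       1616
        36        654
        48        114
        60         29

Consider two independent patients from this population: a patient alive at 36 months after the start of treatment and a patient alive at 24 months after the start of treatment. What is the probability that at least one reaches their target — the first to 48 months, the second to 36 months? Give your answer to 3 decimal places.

0.508

p₁ = S(48)/S(36) = 114/654 = 0.174312; p₂ = S(36)/S(24) = 654/1616 = 0.404703.
P(at least one) = 1 − (1−p₁)(1−p₂) = 1 − 0.825688 × 0.595297 = 0.508470.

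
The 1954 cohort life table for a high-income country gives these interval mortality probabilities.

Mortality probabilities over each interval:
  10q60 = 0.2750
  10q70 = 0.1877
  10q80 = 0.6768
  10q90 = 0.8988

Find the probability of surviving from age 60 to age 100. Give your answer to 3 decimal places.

The overall survival probability is (1 − 0.2750) × (1 − 0.1877) × (1 − 0.6768) × (1 − 0.8988).
= 0.7250 × 0.8123 × 0.3232 × 0.1012 = 0.019262.

0.019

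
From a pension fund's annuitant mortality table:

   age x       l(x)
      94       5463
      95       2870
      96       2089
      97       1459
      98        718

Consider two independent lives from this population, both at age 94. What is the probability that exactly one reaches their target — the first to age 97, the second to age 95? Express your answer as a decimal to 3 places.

p₁ = l(97)/l(94) = 1459/5463 = 0.267069; p₂ = l(95)/l(94) = 2870/5463 = 0.525352.
P(exactly one) = p₁(1−p₂) + (1−p₁)p₂ = 0.126764 + 0.385047 = 0.511811.

0.512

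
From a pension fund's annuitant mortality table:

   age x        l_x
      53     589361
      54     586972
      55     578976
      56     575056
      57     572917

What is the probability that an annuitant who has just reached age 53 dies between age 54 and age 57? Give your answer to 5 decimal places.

We want 1|3q53 = (l_54 − l_57)/l_53.
This is the probability of reaching 54 but not 57, conditional on being alive at 53: (l_54 − l_57) / l_53.
= (586972 − 572917) / 589361 = 14055 / 589361 = 0.023848.

0.02385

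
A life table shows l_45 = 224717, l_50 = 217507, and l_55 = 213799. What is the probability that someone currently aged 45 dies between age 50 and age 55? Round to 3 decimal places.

We want 5|5q45 = (l_50 − l_55)/l_45.
This is the probability of reaching 50 but not 55, conditional on being alive at 45: (l_50 − l_55) / l_45.
= (217507 − 213799) / 224717 = 3708 / 224717 = 0.016501.

0.017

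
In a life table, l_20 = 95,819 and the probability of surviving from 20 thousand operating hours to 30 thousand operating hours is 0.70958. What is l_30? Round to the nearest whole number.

67991

l_30 = l_20 × p = 95,819 × 0.70958 = 67991.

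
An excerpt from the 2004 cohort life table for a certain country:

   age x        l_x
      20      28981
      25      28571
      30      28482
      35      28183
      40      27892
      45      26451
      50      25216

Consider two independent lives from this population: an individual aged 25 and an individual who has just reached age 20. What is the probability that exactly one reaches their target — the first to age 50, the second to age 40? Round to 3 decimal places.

p₁ = l_50/l_25 = 25216/28571 = 0.882573; p₂ = l_40/l_20 = 27892/28981 = 0.962424.
P(exactly one) = p₁(1−p₂) + (1−p₁)p₂ = 0.033164 + 0.113015 = 0.146178.

0.146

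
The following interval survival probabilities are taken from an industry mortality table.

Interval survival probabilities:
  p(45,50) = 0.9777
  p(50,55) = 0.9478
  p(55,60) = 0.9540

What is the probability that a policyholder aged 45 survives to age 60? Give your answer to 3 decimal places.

0.884

The overall survival probability is 0.9777 × 0.9478 × 0.9540.
= 0.884038.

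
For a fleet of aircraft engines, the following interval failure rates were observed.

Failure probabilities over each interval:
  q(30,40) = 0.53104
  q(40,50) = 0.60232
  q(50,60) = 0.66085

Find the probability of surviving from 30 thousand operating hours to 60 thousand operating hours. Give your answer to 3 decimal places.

0.063

Survival from 30 to 60 is the product of surviving each interval: (1 − 0.53104) × (1 − 0.60232) × (1 − 0.66085).
= 0.46896 × 0.39768 × 0.33915 = 0.063250.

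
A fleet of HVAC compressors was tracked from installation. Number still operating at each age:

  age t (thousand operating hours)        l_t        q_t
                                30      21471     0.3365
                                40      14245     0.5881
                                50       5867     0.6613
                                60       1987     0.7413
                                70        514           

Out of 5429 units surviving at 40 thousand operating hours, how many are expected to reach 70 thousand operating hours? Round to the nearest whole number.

196

The relevant probability is 514/14245 = 0.036083.
Expected number = 5429 × 0.036083 = 196.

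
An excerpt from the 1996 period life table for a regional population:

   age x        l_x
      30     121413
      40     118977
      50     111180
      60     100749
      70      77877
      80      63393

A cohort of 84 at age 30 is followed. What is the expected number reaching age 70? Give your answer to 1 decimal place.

53.9

The relevant probability is 77877/121413 = 0.641422.
Expected number = 84 × 0.641422 = 53.9.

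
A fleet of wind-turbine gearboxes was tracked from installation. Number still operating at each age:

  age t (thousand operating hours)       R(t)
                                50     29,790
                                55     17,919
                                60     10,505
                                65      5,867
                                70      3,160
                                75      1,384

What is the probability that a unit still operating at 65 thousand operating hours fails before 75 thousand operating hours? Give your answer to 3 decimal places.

P(fail before 75 | operational at 65) = 1 − R(75)/R(65) = 1 − 1,384/5,867 = (4,483)/5,867 = 0.764104.

0.764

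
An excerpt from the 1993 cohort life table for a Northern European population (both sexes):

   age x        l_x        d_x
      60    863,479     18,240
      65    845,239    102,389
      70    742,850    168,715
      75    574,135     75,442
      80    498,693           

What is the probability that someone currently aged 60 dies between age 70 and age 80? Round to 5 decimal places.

0.28276

This is the probability of reaching 70 but not 80, conditional on being alive at 60: (l_70 − l_80) / l_60.
= (742,850 − 498,693) / 863,479 = 244,157 / 863,479 = 0.282760.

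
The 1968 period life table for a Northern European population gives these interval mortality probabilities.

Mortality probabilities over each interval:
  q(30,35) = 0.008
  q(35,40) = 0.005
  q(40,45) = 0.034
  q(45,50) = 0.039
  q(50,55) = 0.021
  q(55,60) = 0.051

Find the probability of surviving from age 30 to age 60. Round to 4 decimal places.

The overall survival probability is (1 − 0.008) × (1 − 0.005) × (1 − 0.034) × (1 − 0.039) × (1 − 0.021) × (1 − 0.051).
= 0.992 × 0.995 × 0.966 × 0.961 × 0.979 × 0.949 = 0.851303.

0.8513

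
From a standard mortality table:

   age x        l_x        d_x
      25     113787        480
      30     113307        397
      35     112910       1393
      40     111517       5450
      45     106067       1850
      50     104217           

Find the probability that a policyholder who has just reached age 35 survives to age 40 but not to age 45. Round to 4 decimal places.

We want 5|5q35 = (l_40 − l_45)/l_35.
This is the probability of reaching 40 but not 45, conditional on being alive at 35: (l_40 − l_45) / l_35.
= (111517 − 106067) / 112910 = 5450 / 112910 = 0.048269.

0.0483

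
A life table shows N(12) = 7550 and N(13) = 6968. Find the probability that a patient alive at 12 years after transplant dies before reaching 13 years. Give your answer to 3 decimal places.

0.077

P(die before 13 | alive at 12) = 1 − N(13)/N(12) = 1 − 6968/7550 = (582)/7550 = 0.077086.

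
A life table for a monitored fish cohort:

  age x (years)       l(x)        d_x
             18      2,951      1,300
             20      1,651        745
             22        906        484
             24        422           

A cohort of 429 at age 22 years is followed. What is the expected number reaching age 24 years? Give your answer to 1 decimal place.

The relevant probability is 422/906 = 0.465784.
Expected number = 429 × 0.465784 = 199.8.

199.8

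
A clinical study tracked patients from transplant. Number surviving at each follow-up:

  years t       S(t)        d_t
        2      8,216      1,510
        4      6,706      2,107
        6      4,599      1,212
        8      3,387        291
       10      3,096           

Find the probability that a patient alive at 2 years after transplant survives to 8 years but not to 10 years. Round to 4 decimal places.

0.0354

This is the probability of reaching 8 but not 10, conditional on being alive at 2: (S(8) − S(10)) / S(2).
= (3,387 − 3,096) / 8,216 = 291 / 8,216 = 0.035419.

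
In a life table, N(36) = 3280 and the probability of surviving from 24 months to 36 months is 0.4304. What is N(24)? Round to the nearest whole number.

7621

N(24) = N(36) / p = 3280 / 0.4304 = 7621.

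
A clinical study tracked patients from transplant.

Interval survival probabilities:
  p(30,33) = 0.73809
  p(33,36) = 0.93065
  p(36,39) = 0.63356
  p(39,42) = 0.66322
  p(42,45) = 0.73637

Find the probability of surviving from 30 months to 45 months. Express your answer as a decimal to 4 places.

0.2125

Chaining the interval survival probabilities: 0.73809 × 0.93065 × 0.63356 × 0.66322 × 0.73637.
= 0.212538.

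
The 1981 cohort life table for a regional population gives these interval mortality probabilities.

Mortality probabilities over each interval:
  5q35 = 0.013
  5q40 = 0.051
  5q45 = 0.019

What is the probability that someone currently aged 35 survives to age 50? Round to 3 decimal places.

0.919

Chaining the interval survival probabilities: (1 − 0.013) × (1 − 0.051) × (1 − 0.019).
= 0.987 × 0.949 × 0.981 = 0.918866.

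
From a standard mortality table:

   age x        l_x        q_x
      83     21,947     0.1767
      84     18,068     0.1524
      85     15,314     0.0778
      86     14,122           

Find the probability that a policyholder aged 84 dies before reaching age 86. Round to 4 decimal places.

0.2184

P(die before 86 | alive at 84) = 1 − l_86/l_84 = 1 − 14,122/18,068 = (3,946)/18,068 = 0.218397.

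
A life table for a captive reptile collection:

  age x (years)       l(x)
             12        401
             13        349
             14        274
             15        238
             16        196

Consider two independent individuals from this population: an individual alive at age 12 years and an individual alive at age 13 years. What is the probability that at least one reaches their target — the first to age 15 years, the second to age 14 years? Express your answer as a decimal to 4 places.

p₁ = l(15)/l(12) = 238/401 = 0.593516; p₂ = l(14)/l(13) = 274/349 = 0.785100.
P(at least one) = 1 − (1−p₁)(1−p₂) = 1 − 0.406484 × 0.214900 = 0.912647.

0.9126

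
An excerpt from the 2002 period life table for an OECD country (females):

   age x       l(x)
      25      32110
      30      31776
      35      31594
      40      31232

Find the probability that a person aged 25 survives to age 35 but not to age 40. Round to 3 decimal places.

This is the probability of reaching 35 but not 40, conditional on being alive at 25: (l(35) − l(40)) / l(25).
= (31594 − 31232) / 32110 = 362 / 32110 = 0.011274.

0.011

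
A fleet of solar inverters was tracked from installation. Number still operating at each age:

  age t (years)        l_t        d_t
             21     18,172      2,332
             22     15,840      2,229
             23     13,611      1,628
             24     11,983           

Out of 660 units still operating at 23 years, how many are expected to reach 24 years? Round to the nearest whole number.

The relevant probability is 11,983/13,611 = 0.880391.
Expected number = 660 × 0.880391 = 581.

581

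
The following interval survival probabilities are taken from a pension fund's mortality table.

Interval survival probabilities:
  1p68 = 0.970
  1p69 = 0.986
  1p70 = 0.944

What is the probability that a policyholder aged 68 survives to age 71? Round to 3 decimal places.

The overall survival probability is 0.970 × 0.986 × 0.944.
= 0.902860.

0.903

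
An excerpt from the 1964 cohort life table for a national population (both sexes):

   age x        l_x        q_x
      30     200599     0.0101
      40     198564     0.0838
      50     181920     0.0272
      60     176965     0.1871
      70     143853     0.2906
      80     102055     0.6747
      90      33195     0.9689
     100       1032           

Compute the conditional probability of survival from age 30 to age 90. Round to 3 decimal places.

0.165

We want 60p30 = l_90/l_30.
The conditional survival probability is l_90/l_30 = 33195/200599 = 0.165479.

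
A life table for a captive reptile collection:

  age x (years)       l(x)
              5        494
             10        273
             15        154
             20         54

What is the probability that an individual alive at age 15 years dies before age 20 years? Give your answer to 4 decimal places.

P(die before 20 | alive at 15) = 1 − l(20)/l(15) = 1 − 54/154 = (100)/154 = 0.649351.

0.6494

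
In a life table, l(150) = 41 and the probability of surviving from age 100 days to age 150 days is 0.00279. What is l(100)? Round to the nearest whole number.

l(100) = l(150) / p = 41 / 0.00279 = 14695.

14695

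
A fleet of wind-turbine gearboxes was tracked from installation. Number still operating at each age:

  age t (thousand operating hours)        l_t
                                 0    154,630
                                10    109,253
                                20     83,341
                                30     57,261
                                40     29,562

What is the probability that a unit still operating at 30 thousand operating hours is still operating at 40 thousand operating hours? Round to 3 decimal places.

0.516

The conditional survival probability is l_40/l_30 = 29,562/57,261 = 0.516268.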